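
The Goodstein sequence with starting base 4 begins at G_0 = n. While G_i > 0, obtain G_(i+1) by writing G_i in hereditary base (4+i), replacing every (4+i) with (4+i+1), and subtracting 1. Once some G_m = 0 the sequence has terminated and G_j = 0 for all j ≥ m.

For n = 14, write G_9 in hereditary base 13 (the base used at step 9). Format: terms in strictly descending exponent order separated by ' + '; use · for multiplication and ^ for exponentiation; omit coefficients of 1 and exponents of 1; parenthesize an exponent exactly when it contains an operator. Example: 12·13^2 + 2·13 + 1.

2·13

(0) 14|_4 = 3·4 + 2 ↦ 3·5 + 2|_5 = 17 ⇒ 16
(1) 16|_5 = 3·5 + 1 ↦ 3·6 + 1|_6 = 19 ⇒ 18
(2) 18|_6 = 3·6 ↦ 3·7|_7 = 21 ⇒ 20
(3) 20|_7 = 2·7 + 6 ↦ 2·8 + 6|_8 = 22 ⇒ 21
(4) 21|_8 = 2·8 + 5 ↦ 2·9 + 5|_9 = 23 ⇒ 22
(5) 22|_9 = 2·9 + 4 ↦ 2·10 + 4|_10 = 24 ⇒ 23
(6) 23|_10 = 2·10 + 3 ↦ 2·11 + 3|_11 = 25 ⇒ 24
(7) 24|_11 = 2·11 + 2 ↦ 2·12 + 2|_12 = 26 ⇒ 25
(8) 25|_12 = 2·12 + 1 ↦ 2·13 + 1|_13 = 27 ⇒ 26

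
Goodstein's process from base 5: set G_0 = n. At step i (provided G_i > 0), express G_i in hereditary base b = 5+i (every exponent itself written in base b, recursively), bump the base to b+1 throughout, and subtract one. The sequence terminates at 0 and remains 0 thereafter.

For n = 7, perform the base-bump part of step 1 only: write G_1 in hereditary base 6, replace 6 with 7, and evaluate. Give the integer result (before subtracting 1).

8

G_0 = 7. HB_5(7) = 5 + 2. Bump = 8. G_1 = 7.
G_1 = 7. HB_6(7) = 6 + 1. Bump = 8. G_2 = 7.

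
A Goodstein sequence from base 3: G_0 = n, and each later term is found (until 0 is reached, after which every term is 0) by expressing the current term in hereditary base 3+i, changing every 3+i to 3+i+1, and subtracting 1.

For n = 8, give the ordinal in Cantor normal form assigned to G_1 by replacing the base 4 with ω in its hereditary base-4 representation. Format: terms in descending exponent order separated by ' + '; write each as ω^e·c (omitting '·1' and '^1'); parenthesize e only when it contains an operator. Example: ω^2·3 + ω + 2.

ω·2 + 1

G_0 = 8. HB_3(8) = 2·3 + 2. Bump = 10. G_1 = 9.
G_1 = 9. HB_4(9) = 2·4 + 1. Bump = 11. G_2 = 10.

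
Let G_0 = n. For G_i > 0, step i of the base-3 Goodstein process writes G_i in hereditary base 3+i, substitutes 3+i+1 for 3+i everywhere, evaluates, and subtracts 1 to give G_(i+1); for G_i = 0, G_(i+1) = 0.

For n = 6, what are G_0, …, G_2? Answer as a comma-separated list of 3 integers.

i=0: 6 = 2·3 (b=3); 3→4: 2·4 = 8; 8−1 = 7
i=1: 7 = 4 + 3 (b=4); 4→5: 5 + 3 = 8; 8−1 = 7

6, 7, 7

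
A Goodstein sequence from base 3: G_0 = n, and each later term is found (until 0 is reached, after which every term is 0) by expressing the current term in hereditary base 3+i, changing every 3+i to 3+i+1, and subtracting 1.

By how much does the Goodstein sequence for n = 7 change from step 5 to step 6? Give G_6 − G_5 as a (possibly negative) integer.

0

G_0=7  [base 3] 2·3 + 1  →[3↦4]→  2·4 + 1 = 9  −1 ⇒ G_1=8
G_1=8  [base 4] 2·4  →[4↦5]→  2·5 = 10  −1 ⇒ G_2=9
G_2=9  [base 5] 5 + 4  →[5↦6]→  6 + 4 = 10  −1 ⇒ G_3=9
G_3=9  [base 6] 6 + 3  →[6↦7]→  7 + 3 = 10  −1 ⇒ G_4=9
G_4=9  [base 7] 7 + 2  →[7↦8]→  8 + 2 = 10  −1 ⇒ G_5=9
G_5=9  [base 8] 8 + 1  →[8↦9]→  9 + 1 = 10  −1 ⇒ G_6=9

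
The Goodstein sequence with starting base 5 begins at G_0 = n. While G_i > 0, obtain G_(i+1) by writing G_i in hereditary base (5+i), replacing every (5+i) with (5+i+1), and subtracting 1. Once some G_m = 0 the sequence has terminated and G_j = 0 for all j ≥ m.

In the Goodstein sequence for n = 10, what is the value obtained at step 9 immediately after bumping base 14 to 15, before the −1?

i=0: 10 = 2·5 (b=5); 5→6: 2·6 = 12; 12−1 = 11
i=1: 11 = 6 + 5 (b=6); 6→7: 7 + 5 = 12; 12−1 = 11
i=2: 11 = 7 + 4 (b=7); 7→8: 8 + 4 = 12; 12−1 = 11
i=3: 11 = 8 + 3 (b=8); 8→9: 9 + 3 = 12; 12−1 = 11
i=4: 11 = 9 + 2 (b=9); 9→10: 10 + 2 = 12; 12−1 = 11
i=5: 11 = 10 + 1 (b=10); 10→11: 11 + 1 = 12; 12−1 = 11
i=6: 11 = 11 (b=11); 11→12: 12 = 12; 12−1 = 11
i=7: 11 = 11 (b=12); 12→13: 11 = 11; 11−1 = 10
i=8: 10 = 10 (b=13); 13→14: 10 = 10; 10−1 = 9

9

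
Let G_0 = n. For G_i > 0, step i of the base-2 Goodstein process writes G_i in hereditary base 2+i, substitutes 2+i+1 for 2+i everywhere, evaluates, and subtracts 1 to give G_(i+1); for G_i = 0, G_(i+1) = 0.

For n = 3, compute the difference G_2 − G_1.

G_0=3  [base 2] 2 + 1  →[2↦3]→  3 + 1 = 4  −1 ⇒ G_1=3
G_1=3  [base 3] 3  →[3↦4]→  4 = 4  −1 ⇒ G_2=3

0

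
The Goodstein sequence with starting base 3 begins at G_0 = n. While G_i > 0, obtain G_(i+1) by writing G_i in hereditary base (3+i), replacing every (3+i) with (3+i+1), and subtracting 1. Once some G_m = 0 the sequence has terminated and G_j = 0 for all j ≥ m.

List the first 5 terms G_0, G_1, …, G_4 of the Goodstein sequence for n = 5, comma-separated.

base 3: 5 = 3 + 2; at 4: 4 + 2 = 6; next = 5
base 4: 5 = 4 + 1; at 5: 5 + 1 = 6; next = 5
base 5: 5 = 5; at 6: 6 = 6; next = 5
base 6: 5 = 5; at 7: 5 = 5; next = 4

5, 5, 5, 5, 4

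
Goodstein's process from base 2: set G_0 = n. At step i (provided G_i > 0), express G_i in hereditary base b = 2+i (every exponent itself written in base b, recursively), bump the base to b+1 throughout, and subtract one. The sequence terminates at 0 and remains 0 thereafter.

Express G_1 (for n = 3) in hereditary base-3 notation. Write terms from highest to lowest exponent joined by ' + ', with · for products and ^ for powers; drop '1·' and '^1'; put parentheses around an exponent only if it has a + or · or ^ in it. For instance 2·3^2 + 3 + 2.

(0) 3|_2 = 2 + 1 ↦ 3 + 1|_3 = 4 ⇒ 3
(1) 3|_3 = 3 ↦ 4|_4 = 4 ⇒ 3

3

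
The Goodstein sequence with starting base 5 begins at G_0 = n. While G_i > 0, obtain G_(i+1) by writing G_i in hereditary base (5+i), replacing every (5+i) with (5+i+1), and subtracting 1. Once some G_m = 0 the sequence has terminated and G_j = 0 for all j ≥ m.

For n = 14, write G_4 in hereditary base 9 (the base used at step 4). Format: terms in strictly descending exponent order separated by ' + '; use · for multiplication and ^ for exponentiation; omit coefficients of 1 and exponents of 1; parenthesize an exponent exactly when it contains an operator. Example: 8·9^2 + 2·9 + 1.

i=0: 14 = 2·5 + 4 (b=5); 5→6: 2·6 + 4 = 16; 16−1 = 15
i=1: 15 = 2·6 + 3 (b=6); 6→7: 2·7 + 3 = 17; 17−1 = 16
i=2: 16 = 2·7 + 2 (b=7); 7→8: 2·8 + 2 = 18; 18−1 = 17
i=3: 17 = 2·8 + 1 (b=8); 8→9: 2·9 + 1 = 19; 19−1 = 18
i=4: 18 = 2·9 (b=9); 9→10: 2·10 = 20; 20−1 = 19

2·9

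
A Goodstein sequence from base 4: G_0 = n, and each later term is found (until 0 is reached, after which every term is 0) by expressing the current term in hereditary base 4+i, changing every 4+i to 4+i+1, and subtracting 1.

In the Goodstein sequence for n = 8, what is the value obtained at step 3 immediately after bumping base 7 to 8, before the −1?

base 4: 8 = 2·4; at 5: 2·5 = 10; next = 9
base 5: 9 = 5 + 4; at 6: 6 + 4 = 10; next = 9
base 6: 9 = 6 + 3; at 7: 7 + 3 = 10; next = 9
base 7: 9 = 7 + 2; at 8: 8 + 2 = 10; next = 9

10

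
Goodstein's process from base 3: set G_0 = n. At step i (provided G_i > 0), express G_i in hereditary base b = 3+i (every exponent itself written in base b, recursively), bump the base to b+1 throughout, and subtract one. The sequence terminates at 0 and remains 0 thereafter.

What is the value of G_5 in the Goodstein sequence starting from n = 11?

11 —HB3→ 3^2 + 2 —bump→ 4^2 + 2 = 18 —(−1)→ 17
17 —HB4→ 4^2 + 1 —bump→ 5^2 + 1 = 26 —(−1)→ 25
25 —HB5→ 5^2 —bump→ 6^2 = 36 —(−1)→ 35
35 —HB6→ 5·6 + 5 —bump→ 5·7 + 5 = 40 —(−1)→ 39
39 —HB7→ 5·7 + 4 —bump→ 5·8 + 4 = 44 —(−1)→ 43

43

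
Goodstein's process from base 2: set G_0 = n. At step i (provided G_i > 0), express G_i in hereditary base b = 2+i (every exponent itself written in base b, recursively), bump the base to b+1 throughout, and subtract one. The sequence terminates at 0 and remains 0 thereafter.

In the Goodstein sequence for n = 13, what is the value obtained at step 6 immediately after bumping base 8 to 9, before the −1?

G_0=13  [base 2] 2^(2 + 1) + 2^2 + 1  →[2↦3]→  3^(3 + 1) + 3^3 + 1 = 109  −1 ⇒ G_1=108
G_1=108  [base 3] 3^(3 + 1) + 3^3  →[3↦4]→  4^(4 + 1) + 4^4 = 1280  −1 ⇒ G_2=1279
G_2=1279  [base 4] 4^(4 + 1) + 3·4^3 + 3·4^2 + 3·4 + 3  →[4↦5]→  5^(5 + 1) + 3·5^3 + 3·5^2 + 3·5 + 3 = 16093  −1 ⇒ G_3=16092
G_3=16092  [base 5] 5^(5 + 1) + 3·5^3 + 3·5^2 + 3·5 + 2  →[5↦6]→  6^(6 + 1) + 3·6^3 + 3·6^2 + 3·6 + 2 = 280712  −1 ⇒ G_4=280711
G_4=280711  [base 6] 6^(6 + 1) + 3·6^3 + 3·6^2 + 3·6 + 1  →[6↦7]→  7^(7 + 1) + 3·7^3 + 3·7^2 + 3·7 + 1 = 5765999  −1 ⇒ G_5=5765998
G_5=5765998  [base 7] 7^(7 + 1) + 3·7^3 + 3·7^2 + 3·7  →[7↦8]→  8^(8 + 1) + 3·8^3 + 3·8^2 + 3·8 = 134219480  −1 ⇒ G_6=134219479
G_6=134219479  [base 8] 8^(8 + 1) + 3·8^3 + 3·8^2 + 2·8 + 7  →[8↦9]→  9^(9 + 1) + 3·9^3 + 3·9^2 + 2·9 + 7 = 3486786856  −1 ⇒ G_7=3486786855

3486786856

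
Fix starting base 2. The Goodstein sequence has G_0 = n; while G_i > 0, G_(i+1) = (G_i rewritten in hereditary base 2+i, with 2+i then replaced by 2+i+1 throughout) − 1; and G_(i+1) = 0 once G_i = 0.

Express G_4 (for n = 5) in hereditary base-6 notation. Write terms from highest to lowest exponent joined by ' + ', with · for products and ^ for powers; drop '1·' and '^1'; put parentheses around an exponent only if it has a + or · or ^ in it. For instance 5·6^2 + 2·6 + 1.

5 —HB2→ 2^2 + 1 —bump→ 3^3 + 1 = 28 —(−1)→ 27
27 —HB3→ 3^3 —bump→ 4^4 = 256 —(−1)→ 255
255 —HB4→ 3·4^3 + 3·4^2 + 3·4 + 3 —bump→ 3·5^3 + 3·5^2 + 3·5 + 3 = 468 —(−1)→ 467
467 —HB5→ 3·5^3 + 3·5^2 + 3·5 + 2 —bump→ 3·6^3 + 3·6^2 + 3·6 + 2 = 776 —(−1)→ 775
775 —HB6→ 3·6^3 + 3·6^2 + 3·6 + 1 —bump→ 3·7^3 + 3·7^2 + 3·7 + 1 = 1198 —(−1)→ 1197

3·6^3 + 3·6^2 + 3·6 + 1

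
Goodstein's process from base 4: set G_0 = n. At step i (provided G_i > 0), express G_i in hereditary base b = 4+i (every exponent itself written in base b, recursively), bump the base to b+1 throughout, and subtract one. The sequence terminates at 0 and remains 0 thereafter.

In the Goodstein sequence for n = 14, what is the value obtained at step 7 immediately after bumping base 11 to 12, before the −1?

i=0: 14 = 3·4 + 2 (b=4); 4→5: 3·5 + 2 = 17; 17−1 = 16
i=1: 16 = 3·5 + 1 (b=5); 5→6: 3·6 + 1 = 19; 19−1 = 18
i=2: 18 = 3·6 (b=6); 6→7: 3·7 = 21; 21−1 = 20
i=3: 20 = 2·7 + 6 (b=7); 7→8: 2·8 + 6 = 22; 22−1 = 21
i=4: 21 = 2·8 + 5 (b=8); 8→9: 2·9 + 5 = 23; 23−1 = 22
i=5: 22 = 2·9 + 4 (b=9); 9→10: 2·10 + 4 = 24; 24−1 = 23
i=6: 23 = 2·10 + 3 (b=10); 10→11: 2·11 + 3 = 25; 25−1 = 24

26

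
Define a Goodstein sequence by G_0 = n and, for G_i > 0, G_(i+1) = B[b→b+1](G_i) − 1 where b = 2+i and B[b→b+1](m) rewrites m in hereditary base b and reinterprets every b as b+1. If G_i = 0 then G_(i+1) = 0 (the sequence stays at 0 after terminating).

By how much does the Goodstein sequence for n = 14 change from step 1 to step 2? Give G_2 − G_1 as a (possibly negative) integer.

base 2: 14 = 2^(2 + 1) + 2^2 + 2; at 3: 3^(3 + 1) + 3^3 + 3 = 111; next = 110
base 3: 110 = 3^(3 + 1) + 3^3 + 2; at 4: 4^(4 + 1) + 4^4 + 2 = 1282; next = 1281

1171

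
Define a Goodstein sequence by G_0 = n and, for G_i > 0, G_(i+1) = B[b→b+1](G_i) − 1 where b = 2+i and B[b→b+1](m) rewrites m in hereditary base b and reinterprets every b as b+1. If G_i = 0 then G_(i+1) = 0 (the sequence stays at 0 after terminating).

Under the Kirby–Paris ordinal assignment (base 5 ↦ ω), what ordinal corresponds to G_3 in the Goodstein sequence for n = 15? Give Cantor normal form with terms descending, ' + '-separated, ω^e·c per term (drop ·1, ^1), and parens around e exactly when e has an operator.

ω^(ω + 1) + ω^ω + 2

[0] 15 ≡ 2^(2 + 1) + 2^2 + 2 + 1 (base 2). Lift 3: 112. −1: 111.
[1] 111 ≡ 3^(3 + 1) + 3^3 + 3 (base 3). Lift 4: 1284. −1: 1283.
[2] 1283 ≡ 4^(4 + 1) + 4^4 + 3 (base 4). Lift 5: 18753. −1: 18752.
[3] 18752 ≡ 5^(5 + 1) + 5^5 + 2 (base 5). Lift 6: 326594. −1: 326593.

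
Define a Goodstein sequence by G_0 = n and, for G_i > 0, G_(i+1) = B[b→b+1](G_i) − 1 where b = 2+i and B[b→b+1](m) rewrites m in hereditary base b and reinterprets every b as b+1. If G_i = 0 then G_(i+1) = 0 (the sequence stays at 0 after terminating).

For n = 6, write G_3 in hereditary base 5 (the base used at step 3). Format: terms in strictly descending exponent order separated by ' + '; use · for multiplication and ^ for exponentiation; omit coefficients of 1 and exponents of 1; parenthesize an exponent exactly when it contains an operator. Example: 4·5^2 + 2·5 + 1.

(0) 6|_2 = 2^2 + 2 ↦ 3^3 + 3|_3 = 30 ⇒ 29
(1) 29|_3 = 3^3 + 2 ↦ 4^4 + 2|_4 = 258 ⇒ 257
(2) 257|_4 = 4^4 + 1 ↦ 5^5 + 1|_5 = 3126 ⇒ 3125
(3) 3125|_5 = 5^5 ↦ 6^6|_6 = 46656 ⇒ 46655

5^5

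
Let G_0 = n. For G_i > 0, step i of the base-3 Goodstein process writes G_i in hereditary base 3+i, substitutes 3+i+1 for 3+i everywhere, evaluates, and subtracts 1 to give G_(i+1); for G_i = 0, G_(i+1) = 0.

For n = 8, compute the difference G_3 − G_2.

[0] 8 ≡ 2·3 + 2 (base 3). Lift 4: 10. −1: 9.
[1] 9 ≡ 2·4 + 1 (base 4). Lift 5: 11. −1: 10.
[2] 10 ≡ 2·5 (base 5). Lift 6: 12. −1: 11.

1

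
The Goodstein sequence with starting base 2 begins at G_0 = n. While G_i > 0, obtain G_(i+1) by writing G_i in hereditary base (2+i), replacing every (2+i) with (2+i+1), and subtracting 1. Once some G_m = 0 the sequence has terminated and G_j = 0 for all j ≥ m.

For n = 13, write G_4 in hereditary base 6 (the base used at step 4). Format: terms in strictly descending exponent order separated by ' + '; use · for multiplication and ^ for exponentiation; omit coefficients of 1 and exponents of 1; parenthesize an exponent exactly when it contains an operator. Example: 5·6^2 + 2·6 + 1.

i=0: 13 = 2^(2 + 1) + 2^2 + 1 (b=2); 2→3: 3^(3 + 1) + 3^3 + 1 = 109; 109−1 = 108
i=1: 108 = 3^(3 + 1) + 3^3 (b=3); 3→4: 4^(4 + 1) + 4^4 = 1280; 1280−1 = 1279
i=2: 1279 = 4^(4 + 1) + 3·4^3 + 3·4^2 + 3·4 + 3 (b=4); 4→5: 5^(5 + 1) + 3·5^3 + 3·5^2 + 3·5 + 3 = 16093; 16093−1 = 16092
i=3: 16092 = 5^(5 + 1) + 3·5^3 + 3·5^2 + 3·5 + 2 (b=5); 5→6: 6^(6 + 1) + 3·6^3 + 3·6^2 + 3·6 + 2 = 280712; 280712−1 = 280711

6^(6 + 1) + 3·6^3 + 3·6^2 + 3·6 + 1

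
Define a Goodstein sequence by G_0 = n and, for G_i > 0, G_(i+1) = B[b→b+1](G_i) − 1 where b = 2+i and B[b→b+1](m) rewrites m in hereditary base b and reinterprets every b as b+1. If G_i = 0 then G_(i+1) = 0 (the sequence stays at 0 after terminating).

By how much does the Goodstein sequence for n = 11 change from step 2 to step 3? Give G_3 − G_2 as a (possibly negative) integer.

14600

G_0=11  [base 2] 2^(2 + 1) + 2 + 1  →[2↦3]→  3^(3 + 1) + 3 + 1 = 85  −1 ⇒ G_1=84
G_1=84  [base 3] 3^(3 + 1) + 3  →[3↦4]→  4^(4 + 1) + 4 = 1028  −1 ⇒ G_2=1027
G_2=1027  [base 4] 4^(4 + 1) + 3  →[4↦5]→  5^(5 + 1) + 3 = 15628  −1 ⇒ G_3=15627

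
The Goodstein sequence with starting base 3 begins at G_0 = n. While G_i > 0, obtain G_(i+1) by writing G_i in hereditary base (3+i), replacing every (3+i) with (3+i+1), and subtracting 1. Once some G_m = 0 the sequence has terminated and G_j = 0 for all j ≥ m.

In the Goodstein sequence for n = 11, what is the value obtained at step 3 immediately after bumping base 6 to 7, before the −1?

G_0 = 11. HB_3(11) = 3^2 + 2. Bump = 18. G_1 = 17.
G_1 = 17. HB_4(17) = 4^2 + 1. Bump = 26. G_2 = 25.
G_2 = 25. HB_5(25) = 5^2. Bump = 36. G_3 = 35.
G_3 = 35. HB_6(35) = 5·6 + 5. Bump = 40. G_4 = 39.

40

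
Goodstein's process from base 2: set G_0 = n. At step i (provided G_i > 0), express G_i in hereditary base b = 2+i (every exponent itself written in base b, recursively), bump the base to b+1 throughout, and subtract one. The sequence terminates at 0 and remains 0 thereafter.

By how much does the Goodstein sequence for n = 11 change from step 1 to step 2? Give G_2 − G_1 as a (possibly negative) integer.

943

base 2: 11 = 2^(2 + 1) + 2 + 1; at 3: 3^(3 + 1) + 3 + 1 = 85; next = 84
base 3: 84 = 3^(3 + 1) + 3; at 4: 4^(4 + 1) + 4 = 1028; next = 1027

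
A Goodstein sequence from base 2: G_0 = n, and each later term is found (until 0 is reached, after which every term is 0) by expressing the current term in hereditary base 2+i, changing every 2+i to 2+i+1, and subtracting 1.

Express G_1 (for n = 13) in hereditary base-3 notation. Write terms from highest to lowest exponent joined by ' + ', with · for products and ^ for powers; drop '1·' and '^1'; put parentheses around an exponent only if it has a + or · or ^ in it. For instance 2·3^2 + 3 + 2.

G_0 = 13. HB_2(13) = 2^(2 + 1) + 2^2 + 1. Bump = 109. G_1 = 108.
G_1 = 108. HB_3(108) = 3^(3 + 1) + 3^3. Bump = 1280. G_2 = 1279.

3^(3 + 1) + 3^3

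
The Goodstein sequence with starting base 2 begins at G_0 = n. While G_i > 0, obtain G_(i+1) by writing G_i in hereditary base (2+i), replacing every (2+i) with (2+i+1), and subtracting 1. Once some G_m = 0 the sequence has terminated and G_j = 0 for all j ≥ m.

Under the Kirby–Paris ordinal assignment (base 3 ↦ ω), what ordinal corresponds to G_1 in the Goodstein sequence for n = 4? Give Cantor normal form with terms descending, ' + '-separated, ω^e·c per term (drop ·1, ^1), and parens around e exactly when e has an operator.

step 0: 4 = 2^2; sub 3 for 2: 3^3; = 27; G_1 = 27−1 = 26
step 1: 26 = 2·3^2 + 2·3 + 2; sub 4 for 3: 2·4^2 + 2·4 + 2; = 42; G_2 = 42−1 = 41

ω^2·2 + ω·2 + 2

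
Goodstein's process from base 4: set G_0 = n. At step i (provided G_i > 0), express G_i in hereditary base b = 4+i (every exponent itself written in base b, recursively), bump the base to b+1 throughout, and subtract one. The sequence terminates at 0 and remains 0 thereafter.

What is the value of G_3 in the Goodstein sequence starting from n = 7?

7

G_0 = 7. HB_4(7) = 4 + 3. Bump = 8. G_1 = 7.
G_1 = 7. HB_5(7) = 5 + 2. Bump = 8. G_2 = 7.
G_2 = 7. HB_6(7) = 6 + 1. Bump = 8. G_3 = 7.
G_3 = 7. HB_7(7) = 7. Bump = 8. G_4 = 7.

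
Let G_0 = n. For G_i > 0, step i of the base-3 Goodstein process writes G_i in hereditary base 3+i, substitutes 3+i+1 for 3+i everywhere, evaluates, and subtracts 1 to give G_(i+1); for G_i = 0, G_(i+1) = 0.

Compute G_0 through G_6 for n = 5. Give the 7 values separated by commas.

5, 5, 5, 5, 4, 3, 2

step 0: 5 = 3 + 2; sub 4 for 3: 4 + 2; = 6; G_1 = 6−1 = 5
step 1: 5 = 4 + 1; sub 5 for 4: 5 + 1; = 6; G_2 = 6−1 = 5
step 2: 5 = 5; sub 6 for 5: 6; = 6; G_3 = 6−1 = 5
step 3: 5 = 5; sub 7 for 6: 5; = 5; G_4 = 5−1 = 4
step 4: 4 = 4; sub 8 for 7: 4; = 4; G_5 = 4−1 = 3
step 5: 3 = 3; sub 9 for 8: 3; = 3; G_6 = 3−1 = 2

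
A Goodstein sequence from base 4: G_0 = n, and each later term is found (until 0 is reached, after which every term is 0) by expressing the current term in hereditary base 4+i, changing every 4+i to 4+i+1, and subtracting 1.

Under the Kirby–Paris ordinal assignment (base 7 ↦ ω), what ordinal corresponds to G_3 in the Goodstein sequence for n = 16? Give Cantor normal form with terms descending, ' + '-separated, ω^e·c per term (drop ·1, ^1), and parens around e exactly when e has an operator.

[0] 16 ≡ 4^2 (base 4). Lift 5: 25. −1: 24.
[1] 24 ≡ 4·5 + 4 (base 5). Lift 6: 28. −1: 27.
[2] 27 ≡ 4·6 + 3 (base 6). Lift 7: 31. −1: 30.
[3] 30 ≡ 4·7 + 2 (base 7). Lift 8: 34. −1: 33.

ω·4 + 2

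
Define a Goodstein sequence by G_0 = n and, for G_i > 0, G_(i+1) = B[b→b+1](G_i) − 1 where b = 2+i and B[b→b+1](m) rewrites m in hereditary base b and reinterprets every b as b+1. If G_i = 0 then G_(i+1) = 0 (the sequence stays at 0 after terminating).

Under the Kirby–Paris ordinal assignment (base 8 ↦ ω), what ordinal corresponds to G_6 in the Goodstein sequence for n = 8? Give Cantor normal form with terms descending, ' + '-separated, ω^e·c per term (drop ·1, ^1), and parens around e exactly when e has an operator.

ω^ω·2 + ω^2·2 + ω + 3

(0) 8|_2 = 2^(2 + 1) ↦ 3^(3 + 1)|_3 = 81 ⇒ 80
(1) 80|_3 = 2·3^3 + 2·3^2 + 2·3 + 2 ↦ 2·4^4 + 2·4^2 + 2·4 + 2|_4 = 554 ⇒ 553
(2) 553|_4 = 2·4^4 + 2·4^2 + 2·4 + 1 ↦ 2·5^5 + 2·5^2 + 2·5 + 1|_5 = 6311 ⇒ 6310
(3) 6310|_5 = 2·5^5 + 2·5^2 + 2·5 ↦ 2·6^6 + 2·6^2 + 2·6|_6 = 93396 ⇒ 93395
(4) 93395|_6 = 2·6^6 + 2·6^2 + 6 + 5 ↦ 2·7^7 + 2·7^2 + 7 + 5|_7 = 1647196 ⇒ 1647195
(5) 1647195|_7 = 2·7^7 + 2·7^2 + 7 + 4 ↦ 2·8^8 + 2·8^2 + 8 + 4|_8 = 33554572 ⇒ 33554571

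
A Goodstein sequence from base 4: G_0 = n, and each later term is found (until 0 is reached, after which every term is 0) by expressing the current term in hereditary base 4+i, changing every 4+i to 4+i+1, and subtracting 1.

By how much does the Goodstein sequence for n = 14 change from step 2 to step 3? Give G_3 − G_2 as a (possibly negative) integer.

2

step 0: 14 = 3·4 + 2; sub 5 for 4: 3·5 + 2; = 17; G_1 = 17−1 = 16
step 1: 16 = 3·5 + 1; sub 6 for 5: 3·6 + 1; = 19; G_2 = 19−1 = 18
step 2: 18 = 3·6; sub 7 for 6: 3·7; = 21; G_3 = 21−1 = 20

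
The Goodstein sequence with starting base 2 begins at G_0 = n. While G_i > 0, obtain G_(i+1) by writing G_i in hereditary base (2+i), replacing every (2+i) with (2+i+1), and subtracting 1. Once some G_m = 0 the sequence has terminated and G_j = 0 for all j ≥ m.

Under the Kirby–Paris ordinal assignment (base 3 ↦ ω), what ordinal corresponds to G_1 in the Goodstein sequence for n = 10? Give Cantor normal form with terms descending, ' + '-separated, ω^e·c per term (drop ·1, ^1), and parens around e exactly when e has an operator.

G_0 = 10. HB_2(10) = 2^(2 + 1) + 2. Bump = 84. G_1 = 83.
G_1 = 83. HB_3(83) = 3^(3 + 1) + 2. Bump = 1026. G_2 = 1025.

ω^(ω + 1) + 2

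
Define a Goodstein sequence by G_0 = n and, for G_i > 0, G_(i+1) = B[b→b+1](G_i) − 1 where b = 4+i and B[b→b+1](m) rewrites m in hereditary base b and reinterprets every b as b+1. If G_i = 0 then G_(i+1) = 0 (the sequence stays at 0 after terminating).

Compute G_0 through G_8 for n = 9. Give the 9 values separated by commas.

9, 10, 11, 11, 11, 11, 11, 11, 11

9 —HB4→ 2·4 + 1 —bump→ 2·5 + 1 = 11 —(−1)→ 10
10 —HB5→ 2·5 —bump→ 2·6 = 12 —(−1)→ 11
11 —HB6→ 6 + 5 —bump→ 7 + 5 = 12 —(−1)→ 11
11 —HB7→ 7 + 4 —bump→ 8 + 4 = 12 —(−1)→ 11
11 —HB8→ 8 + 3 —bump→ 9 + 3 = 12 —(−1)→ 11
11 —HB9→ 9 + 2 —bump→ 10 + 2 = 12 —(−1)→ 11
11 —HB10→ 10 + 1 —bump→ 11 + 1 = 12 —(−1)→ 11
11 —HB11→ 11 —bump→ 12 = 12 —(−1)→ 11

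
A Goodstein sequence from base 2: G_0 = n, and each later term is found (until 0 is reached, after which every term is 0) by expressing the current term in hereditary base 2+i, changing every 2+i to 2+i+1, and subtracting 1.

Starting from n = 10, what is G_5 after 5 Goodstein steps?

4215754

[0] 10 ≡ 2^(2 + 1) + 2 (base 2). Lift 3: 84. −1: 83.
[1] 83 ≡ 3^(3 + 1) + 2 (base 3). Lift 4: 1026. −1: 1025.
[2] 1025 ≡ 4^(4 + 1) + 1 (base 4). Lift 5: 15626. −1: 15625.
[3] 15625 ≡ 5^(5 + 1) (base 5). Lift 6: 279936. −1: 279935.
[4] 279935 ≡ 5·6^6 + 5·6^5 + 5·6^4 + 5·6^3 + 5·6^2 + 5·6 + 5 (base 6). Lift 7: 4215755. −1: 4215754.
[5] 4215754 ≡ 5·7^7 + 5·7^5 + 5·7^4 + 5·7^3 + 5·7^2 + 5·7 + 4 (base 7). Lift 8: 84073324. −1: 84073323.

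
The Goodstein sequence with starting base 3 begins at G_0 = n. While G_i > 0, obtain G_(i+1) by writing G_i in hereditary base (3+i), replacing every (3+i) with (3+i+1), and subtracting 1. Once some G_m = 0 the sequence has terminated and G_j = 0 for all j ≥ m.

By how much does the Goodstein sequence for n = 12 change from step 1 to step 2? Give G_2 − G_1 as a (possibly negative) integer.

G_0 = 12. HB_3(12) = 3^2 + 3. Bump = 20. G_1 = 19.
G_1 = 19. HB_4(19) = 4^2 + 3. Bump = 28. G_2 = 27.

8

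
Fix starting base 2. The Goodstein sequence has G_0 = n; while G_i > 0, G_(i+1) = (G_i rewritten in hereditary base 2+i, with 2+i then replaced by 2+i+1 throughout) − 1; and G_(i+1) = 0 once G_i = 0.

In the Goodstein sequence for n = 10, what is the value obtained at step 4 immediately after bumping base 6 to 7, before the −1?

10 —HB2→ 2^(2 + 1) + 2 —bump→ 3^(3 + 1) + 3 = 84 —(−1)→ 83
83 —HB3→ 3^(3 + 1) + 2 —bump→ 4^(4 + 1) + 2 = 1026 —(−1)→ 1025
1025 —HB4→ 4^(4 + 1) + 1 —bump→ 5^(5 + 1) + 1 = 15626 —(−1)→ 15625
15625 —HB5→ 5^(5 + 1) —bump→ 6^(6 + 1) = 279936 —(−1)→ 279935

4215755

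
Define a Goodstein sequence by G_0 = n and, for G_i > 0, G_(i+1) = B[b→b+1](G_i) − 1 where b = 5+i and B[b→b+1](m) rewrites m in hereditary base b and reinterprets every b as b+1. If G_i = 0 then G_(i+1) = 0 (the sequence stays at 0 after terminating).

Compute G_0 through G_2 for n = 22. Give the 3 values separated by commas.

22, 25, 28

(0) 22|_5 = 4·5 + 2 ↦ 4·6 + 2|_6 = 26 ⇒ 25
(1) 25|_6 = 4·6 + 1 ↦ 4·7 + 1|_7 = 29 ⇒ 28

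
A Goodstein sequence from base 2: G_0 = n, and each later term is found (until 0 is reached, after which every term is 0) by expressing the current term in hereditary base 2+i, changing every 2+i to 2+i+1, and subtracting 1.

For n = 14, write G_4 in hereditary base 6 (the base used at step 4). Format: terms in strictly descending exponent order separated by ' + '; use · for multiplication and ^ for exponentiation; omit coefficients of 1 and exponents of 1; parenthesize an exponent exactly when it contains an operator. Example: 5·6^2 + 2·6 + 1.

[0] 14 ≡ 2^(2 + 1) + 2^2 + 2 (base 2). Lift 3: 111. −1: 110.
[1] 110 ≡ 3^(3 + 1) + 3^3 + 2 (base 3). Lift 4: 1282. −1: 1281.
[2] 1281 ≡ 4^(4 + 1) + 4^4 + 1 (base 4). Lift 5: 18751. −1: 18750.
[3] 18750 ≡ 5^(5 + 1) + 5^5 (base 5). Lift 6: 326592. −1: 326591.
[4] 326591 ≡ 6^(6 + 1) + 5·6^5 + 5·6^4 + 5·6^3 + 5·6^2 + 5·6 + 5 (base 6). Lift 7: 5862841. −1: 5862840.

6^(6 + 1) + 5·6^5 + 5·6^4 + 5·6^3 + 5·6^2 + 5·6 + 5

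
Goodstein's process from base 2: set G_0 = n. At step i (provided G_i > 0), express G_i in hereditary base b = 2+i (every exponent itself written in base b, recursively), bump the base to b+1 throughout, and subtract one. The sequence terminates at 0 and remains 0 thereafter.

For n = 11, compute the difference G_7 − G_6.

2615391575

base 2: 11 = 2^(2 + 1) + 2 + 1; at 3: 3^(3 + 1) + 3 + 1 = 85; next = 84
base 3: 84 = 3^(3 + 1) + 3; at 4: 4^(4 + 1) + 4 = 1028; next = 1027
base 4: 1027 = 4^(4 + 1) + 3; at 5: 5^(5 + 1) + 3 = 15628; next = 15627
base 5: 15627 = 5^(5 + 1) + 2; at 6: 6^(6 + 1) + 2 = 279938; next = 279937
base 6: 279937 = 6^(6 + 1) + 1; at 7: 7^(7 + 1) + 1 = 5764802; next = 5764801
base 7: 5764801 = 7^(7 + 1); at 8: 8^(8 + 1) = 134217728; next = 134217727
base 8: 134217727 = 7·8^8 + 7·8^7 + 7·8^6 + 7·8^5 + 7·8^4 + 7·8^3 + 7·8^2 + 7·8 + 7; at 9: 7·9^9 + 7·9^7 + 7·9^6 + 7·9^5 + 7·9^4 + 7·9^3 + 7·9^2 + 7·9 + 7 = 2749609303; next = 2749609302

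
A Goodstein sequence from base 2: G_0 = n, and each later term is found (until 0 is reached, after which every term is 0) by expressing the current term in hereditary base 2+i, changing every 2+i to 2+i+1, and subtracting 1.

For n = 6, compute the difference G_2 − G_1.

228

base 2: 6 = 2^2 + 2; at 3: 3^3 + 3 = 30; next = 29
base 3: 29 = 3^3 + 2; at 4: 4^4 + 2 = 258; next = 257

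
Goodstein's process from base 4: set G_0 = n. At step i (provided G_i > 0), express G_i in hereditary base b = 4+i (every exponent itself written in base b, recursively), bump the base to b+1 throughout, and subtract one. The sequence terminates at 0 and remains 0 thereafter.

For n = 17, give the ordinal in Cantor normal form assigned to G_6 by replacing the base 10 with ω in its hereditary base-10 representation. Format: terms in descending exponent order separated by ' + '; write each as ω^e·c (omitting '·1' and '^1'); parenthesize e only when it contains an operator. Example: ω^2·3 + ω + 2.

ω·5 + 1

base 4: 17 = 4^2 + 1; at 5: 5^2 + 1 = 26; next = 25
base 5: 25 = 5^2; at 6: 6^2 = 36; next = 35
base 6: 35 = 5·6 + 5; at 7: 5·7 + 5 = 40; next = 39
base 7: 39 = 5·7 + 4; at 8: 5·8 + 4 = 44; next = 43
base 8: 43 = 5·8 + 3; at 9: 5·9 + 3 = 48; next = 47
base 9: 47 = 5·9 + 2; at 10: 5·10 + 2 = 52; next = 51
base 10: 51 = 5·10 + 1; at 11: 5·11 + 1 = 56; next = 55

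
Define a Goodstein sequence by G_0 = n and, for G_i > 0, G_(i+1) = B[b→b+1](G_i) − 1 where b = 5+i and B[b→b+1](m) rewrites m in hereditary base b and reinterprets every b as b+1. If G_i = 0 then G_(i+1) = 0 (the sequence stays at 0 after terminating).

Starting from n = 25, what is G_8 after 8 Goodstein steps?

62

G_0=25  [base 5] 5^2  →[5↦6]→  6^2 = 36  −1 ⇒ G_1=35
G_1=35  [base 6] 5·6 + 5  →[6↦7]→  5·7 + 5 = 40  −1 ⇒ G_2=39
G_2=39  [base 7] 5·7 + 4  →[7↦8]→  5·8 + 4 = 44  −1 ⇒ G_3=43
G_3=43  [base 8] 5·8 + 3  →[8↦9]→  5·9 + 3 = 48  −1 ⇒ G_4=47
G_4=47  [base 9] 5·9 + 2  →[9↦10]→  5·10 + 2 = 52  −1 ⇒ G_5=51
G_5=51  [base 10] 5·10 + 1  →[10↦11]→  5·11 + 1 = 56  −1 ⇒ G_6=55
G_6=55  [base 11] 5·11  →[11↦12]→  5·12 = 60  −1 ⇒ G_7=59
G_7=59  [base 12] 4·12 + 11  →[12↦13]→  4·13 + 11 = 63  −1 ⇒ G_8=62
G_8=62  [base 13] 4·13 + 10  →[13↦14]→  4·14 + 10 = 66  −1 ⇒ G_9=65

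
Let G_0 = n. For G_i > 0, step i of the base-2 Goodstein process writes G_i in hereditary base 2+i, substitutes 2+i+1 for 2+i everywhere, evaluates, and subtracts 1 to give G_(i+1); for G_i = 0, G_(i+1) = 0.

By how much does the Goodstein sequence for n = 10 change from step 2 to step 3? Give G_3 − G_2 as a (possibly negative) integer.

14600

10 —HB2→ 2^(2 + 1) + 2 —bump→ 3^(3 + 1) + 3 = 84 —(−1)→ 83
83 —HB3→ 3^(3 + 1) + 2 —bump→ 4^(4 + 1) + 2 = 1026 —(−1)→ 1025
1025 —HB4→ 4^(4 + 1) + 1 —bump→ 5^(5 + 1) + 1 = 15626 —(−1)→ 15625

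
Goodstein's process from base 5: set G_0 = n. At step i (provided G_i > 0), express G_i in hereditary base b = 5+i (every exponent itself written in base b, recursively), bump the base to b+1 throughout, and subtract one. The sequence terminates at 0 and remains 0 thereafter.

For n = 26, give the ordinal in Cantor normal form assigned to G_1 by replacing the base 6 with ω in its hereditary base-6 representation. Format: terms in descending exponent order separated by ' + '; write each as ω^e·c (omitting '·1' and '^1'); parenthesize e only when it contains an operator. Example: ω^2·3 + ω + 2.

ω^2

[0] 26 ≡ 5^2 + 1 (base 5). Lift 6: 37. −1: 36.
[1] 36 ≡ 6^2 (base 6). Lift 7: 49. −1: 48.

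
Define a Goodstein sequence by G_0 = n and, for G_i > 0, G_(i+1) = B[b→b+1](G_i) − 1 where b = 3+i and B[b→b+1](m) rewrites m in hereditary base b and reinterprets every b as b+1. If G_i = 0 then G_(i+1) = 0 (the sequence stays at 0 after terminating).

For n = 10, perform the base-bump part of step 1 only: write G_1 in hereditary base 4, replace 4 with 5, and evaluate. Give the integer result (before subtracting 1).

G_0=10  [base 3] 3^2 + 1  →[3↦4]→  4^2 + 1 = 17  −1 ⇒ G_1=16
G_1=16  [base 4] 4^2  →[4↦5]→  5^2 = 25  −1 ⇒ G_2=24

25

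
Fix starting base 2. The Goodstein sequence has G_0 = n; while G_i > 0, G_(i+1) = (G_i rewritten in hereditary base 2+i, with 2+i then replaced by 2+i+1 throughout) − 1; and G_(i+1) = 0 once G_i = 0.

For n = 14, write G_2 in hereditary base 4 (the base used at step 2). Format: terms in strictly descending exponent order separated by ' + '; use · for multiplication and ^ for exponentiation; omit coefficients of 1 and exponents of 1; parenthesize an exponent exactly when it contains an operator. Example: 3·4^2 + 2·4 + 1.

[0] 14 ≡ 2^(2 + 1) + 2^2 + 2 (base 2). Lift 3: 111. −1: 110.
[1] 110 ≡ 3^(3 + 1) + 3^3 + 2 (base 3). Lift 4: 1282. −1: 1281.
[2] 1281 ≡ 4^(4 + 1) + 4^4 + 1 (base 4). Lift 5: 18751. −1: 18750.

4^(4 + 1) + 4^4 + 1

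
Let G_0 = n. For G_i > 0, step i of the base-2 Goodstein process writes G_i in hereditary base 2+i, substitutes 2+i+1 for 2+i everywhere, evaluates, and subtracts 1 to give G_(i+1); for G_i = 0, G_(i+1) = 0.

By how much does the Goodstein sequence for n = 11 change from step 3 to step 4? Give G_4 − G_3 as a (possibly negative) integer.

264310

11 —HB2→ 2^(2 + 1) + 2 + 1 —bump→ 3^(3 + 1) + 3 + 1 = 85 —(−1)→ 84
84 —HB3→ 3^(3 + 1) + 3 —bump→ 4^(4 + 1) + 4 = 1028 —(−1)→ 1027
1027 —HB4→ 4^(4 + 1) + 3 —bump→ 5^(5 + 1) + 3 = 15628 —(−1)→ 15627
15627 —HB5→ 5^(5 + 1) + 2 —bump→ 6^(6 + 1) + 2 = 279938 —(−1)→ 279937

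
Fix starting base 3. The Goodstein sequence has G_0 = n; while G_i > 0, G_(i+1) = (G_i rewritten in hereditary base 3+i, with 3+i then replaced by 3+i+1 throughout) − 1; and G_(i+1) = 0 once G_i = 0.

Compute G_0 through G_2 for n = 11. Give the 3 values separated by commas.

11, 17, 25

[0] 11 ≡ 3^2 + 2 (base 3). Lift 4: 18. −1: 17.
[1] 17 ≡ 4^2 + 1 (base 4). Lift 5: 26. −1: 25.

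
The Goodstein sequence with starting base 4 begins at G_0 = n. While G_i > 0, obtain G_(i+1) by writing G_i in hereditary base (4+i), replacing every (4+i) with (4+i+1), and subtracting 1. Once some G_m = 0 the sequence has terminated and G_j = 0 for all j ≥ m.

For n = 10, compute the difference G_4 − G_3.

[0] 10 ≡ 2·4 + 2 (base 4). Lift 5: 12. −1: 11.
[1] 11 ≡ 2·5 + 1 (base 5). Lift 6: 13. −1: 12.
[2] 12 ≡ 2·6 (base 6). Lift 7: 14. −1: 13.
[3] 13 ≡ 7 + 6 (base 7). Lift 8: 14. −1: 13.

0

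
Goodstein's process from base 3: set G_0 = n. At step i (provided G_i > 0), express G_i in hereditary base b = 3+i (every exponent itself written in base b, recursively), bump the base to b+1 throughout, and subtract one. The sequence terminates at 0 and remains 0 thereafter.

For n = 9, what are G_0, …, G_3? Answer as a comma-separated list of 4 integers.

step 0: 9 = 3^2; sub 4 for 3: 4^2; = 16; G_1 = 16−1 = 15
step 1: 15 = 3·4 + 3; sub 5 for 4: 3·5 + 3; = 18; G_2 = 18−1 = 17
step 2: 17 = 3·5 + 2; sub 6 for 5: 3·6 + 2; = 20; G_3 = 20−1 = 19

9, 15, 17, 19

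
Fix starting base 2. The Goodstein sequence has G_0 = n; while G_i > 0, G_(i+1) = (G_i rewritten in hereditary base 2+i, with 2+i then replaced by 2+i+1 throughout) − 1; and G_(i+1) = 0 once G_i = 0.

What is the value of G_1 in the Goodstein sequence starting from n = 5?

27

[0] 5 ≡ 2^2 + 1 (base 2). Lift 3: 28. −1: 27.
[1] 27 ≡ 3^3 (base 3). Lift 4: 256. −1: 255.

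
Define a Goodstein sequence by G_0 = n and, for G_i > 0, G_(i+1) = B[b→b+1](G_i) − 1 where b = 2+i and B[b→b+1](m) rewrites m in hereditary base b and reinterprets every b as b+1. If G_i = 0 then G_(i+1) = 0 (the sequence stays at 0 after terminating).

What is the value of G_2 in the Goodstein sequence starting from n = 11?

i=0: 11 = 2^(2 + 1) + 2 + 1 (b=2); 2→3: 3^(3 + 1) + 3 + 1 = 85; 85−1 = 84
i=1: 84 = 3^(3 + 1) + 3 (b=3); 3→4: 4^(4 + 1) + 4 = 1028; 1028−1 = 1027
i=2: 1027 = 4^(4 + 1) + 3 (b=4); 4→5: 5^(5 + 1) + 3 = 15628; 15628−1 = 15627

1027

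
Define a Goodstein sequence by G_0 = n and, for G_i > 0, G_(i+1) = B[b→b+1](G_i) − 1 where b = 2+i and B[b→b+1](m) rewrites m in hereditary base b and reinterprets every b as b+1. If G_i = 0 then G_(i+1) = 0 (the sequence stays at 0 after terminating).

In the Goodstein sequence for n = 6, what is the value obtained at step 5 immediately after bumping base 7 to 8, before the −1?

G_0=6  [base 2] 2^2 + 2  →[2↦3]→  3^3 + 3 = 30  −1 ⇒ G_1=29
G_1=29  [base 3] 3^3 + 2  →[3↦4]→  4^4 + 2 = 258  −1 ⇒ G_2=257
G_2=257  [base 4] 4^4 + 1  →[4↦5]→  5^5 + 1 = 3126  −1 ⇒ G_3=3125
G_3=3125  [base 5] 5^5  →[5↦6]→  6^6 = 46656  −1 ⇒ G_4=46655
G_4=46655  [base 6] 5·6^5 + 5·6^4 + 5·6^3 + 5·6^2 + 5·6 + 5  →[6↦7]→  5·7^5 + 5·7^4 + 5·7^3 + 5·7^2 + 5·7 + 5 = 98040  −1 ⇒ G_5=98039
G_5=98039  [base 7] 5·7^5 + 5·7^4 + 5·7^3 + 5·7^2 + 5·7 + 4  →[7↦8]→  5·8^5 + 5·8^4 + 5·8^3 + 5·8^2 + 5·8 + 4 = 187244  −1 ⇒ G_6=187243

187244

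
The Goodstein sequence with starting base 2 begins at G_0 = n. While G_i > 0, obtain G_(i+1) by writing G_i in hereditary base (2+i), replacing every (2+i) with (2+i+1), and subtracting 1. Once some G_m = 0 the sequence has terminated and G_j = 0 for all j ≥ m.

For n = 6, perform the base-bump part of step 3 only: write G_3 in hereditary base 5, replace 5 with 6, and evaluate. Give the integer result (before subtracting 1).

G_0=6  [base 2] 2^2 + 2  →[2↦3]→  3^3 + 3 = 30  −1 ⇒ G_1=29
G_1=29  [base 3] 3^3 + 2  →[3↦4]→  4^4 + 2 = 258  −1 ⇒ G_2=257
G_2=257  [base 4] 4^4 + 1  →[4↦5]→  5^5 + 1 = 3126  −1 ⇒ G_3=3125
G_3=3125  [base 5] 5^5  →[5↦6]→  6^6 = 46656  −1 ⇒ G_4=46655

46656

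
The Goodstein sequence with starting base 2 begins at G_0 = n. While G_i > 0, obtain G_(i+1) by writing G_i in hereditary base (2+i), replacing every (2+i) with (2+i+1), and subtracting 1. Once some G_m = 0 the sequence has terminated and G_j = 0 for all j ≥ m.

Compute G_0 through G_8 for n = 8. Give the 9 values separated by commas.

8, 80, 553, 6310, 93395, 1647195, 33554571, 774841151, 20000000211

base 2: 8 = 2^(2 + 1); at 3: 3^(3 + 1) = 81; next = 80
base 3: 80 = 2·3^3 + 2·3^2 + 2·3 + 2; at 4: 2·4^4 + 2·4^2 + 2·4 + 2 = 554; next = 553
base 4: 553 = 2·4^4 + 2·4^2 + 2·4 + 1; at 5: 2·5^5 + 2·5^2 + 2·5 + 1 = 6311; next = 6310
base 5: 6310 = 2·5^5 + 2·5^2 + 2·5; at 6: 2·6^6 + 2·6^2 + 2·6 = 93396; next = 93395
base 6: 93395 = 2·6^6 + 2·6^2 + 6 + 5; at 7: 2·7^7 + 2·7^2 + 7 + 5 = 1647196; next = 1647195
base 7: 1647195 = 2·7^7 + 2·7^2 + 7 + 4; at 8: 2·8^8 + 2·8^2 + 8 + 4 = 33554572; next = 33554571
base 8: 33554571 = 2·8^8 + 2·8^2 + 8 + 3; at 9: 2·9^9 + 2·9^2 + 9 + 3 = 774841152; next = 774841151
base 9: 774841151 = 2·9^9 + 2·9^2 + 9 + 2; at 10: 2·10^10 + 2·10^2 + 10 + 2 = 20000000212; next = 20000000211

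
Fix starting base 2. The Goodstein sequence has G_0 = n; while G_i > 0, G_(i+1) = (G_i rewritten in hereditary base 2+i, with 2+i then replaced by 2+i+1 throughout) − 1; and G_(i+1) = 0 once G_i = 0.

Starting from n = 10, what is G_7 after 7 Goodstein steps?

[0] 10 ≡ 2^(2 + 1) + 2 (base 2). Lift 3: 84. −1: 83.
[1] 83 ≡ 3^(3 + 1) + 2 (base 3). Lift 4: 1026. −1: 1025.
[2] 1025 ≡ 4^(4 + 1) + 1 (base 4). Lift 5: 15626. −1: 15625.
[3] 15625 ≡ 5^(5 + 1) (base 5). Lift 6: 279936. −1: 279935.
[4] 279935 ≡ 5·6^6 + 5·6^5 + 5·6^4 + 5·6^3 + 5·6^2 + 5·6 + 5 (base 6). Lift 7: 4215755. −1: 4215754.
[5] 4215754 ≡ 5·7^7 + 5·7^5 + 5·7^4 + 5·7^3 + 5·7^2 + 5·7 + 4 (base 7). Lift 8: 84073324. −1: 84073323.
[6] 84073323 ≡ 5·8^8 + 5·8^5 + 5·8^4 + 5·8^3 + 5·8^2 + 5·8 + 3 (base 8). Lift 9: 1937434593. −1: 1937434592.
[7] 1937434592 ≡ 5·9^9 + 5·9^5 + 5·9^4 + 5·9^3 + 5·9^2 + 5·9 + 2 (base 9). Lift 10: 50000555552. −1: 50000555551.

1937434592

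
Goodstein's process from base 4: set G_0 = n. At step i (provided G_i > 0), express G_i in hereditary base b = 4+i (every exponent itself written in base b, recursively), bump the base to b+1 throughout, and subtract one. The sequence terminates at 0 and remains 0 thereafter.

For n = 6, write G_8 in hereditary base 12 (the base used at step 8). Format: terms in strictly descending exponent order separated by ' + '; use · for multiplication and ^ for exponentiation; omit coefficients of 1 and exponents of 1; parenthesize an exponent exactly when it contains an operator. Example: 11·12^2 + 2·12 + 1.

G_0 = 6. HB_4(6) = 4 + 2. Bump = 7. G_1 = 6.
G_1 = 6. HB_5(6) = 5 + 1. Bump = 7. G_2 = 6.
G_2 = 6. HB_6(6) = 6. Bump = 7. G_3 = 6.
G_3 = 6. HB_7(6) = 6. Bump = 6. G_4 = 5.
G_4 = 5. HB_8(5) = 5. Bump = 5. G_5 = 4.
G_5 = 4. HB_9(4) = 4. Bump = 4. G_6 = 3.
G_6 = 3. HB_10(3) = 3. Bump = 3. G_7 = 2.
G_7 = 2. HB_11(2) = 2. Bump = 2. G_8 = 1.

1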